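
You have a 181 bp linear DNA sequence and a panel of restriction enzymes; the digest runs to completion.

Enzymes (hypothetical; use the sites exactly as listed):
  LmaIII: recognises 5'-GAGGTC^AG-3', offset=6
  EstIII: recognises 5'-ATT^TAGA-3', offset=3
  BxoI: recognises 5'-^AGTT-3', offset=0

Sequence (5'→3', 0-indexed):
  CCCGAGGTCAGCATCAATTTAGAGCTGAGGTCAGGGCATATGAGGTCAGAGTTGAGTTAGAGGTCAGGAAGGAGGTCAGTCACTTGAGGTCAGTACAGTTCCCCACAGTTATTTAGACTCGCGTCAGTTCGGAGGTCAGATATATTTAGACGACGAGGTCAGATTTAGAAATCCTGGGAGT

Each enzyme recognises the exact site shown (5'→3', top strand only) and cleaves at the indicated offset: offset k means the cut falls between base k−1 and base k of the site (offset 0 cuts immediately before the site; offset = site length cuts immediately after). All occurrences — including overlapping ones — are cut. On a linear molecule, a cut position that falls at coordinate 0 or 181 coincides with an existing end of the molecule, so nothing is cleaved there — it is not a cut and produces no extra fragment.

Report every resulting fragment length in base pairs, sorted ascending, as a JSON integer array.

Site scan:
  LmaIII (GAGGTCAG, off=6): starts [3, 26, 41, 59, 71, 85, 131, 154] → cuts [9, 32, 47, 65, 77, 91, 137, 160]
  EstIII (ATTTAGA, off=3): starts [16, 110, 143, 162] → cuts [19, 113, 146, 165]
  BxoI (AGTT, off=0): starts [49, 54, 96, 106, 125] → cuts [49, 54, 96, 106, 125]

Pooled cuts: [9, 19, 32, 47, 49, 54, 65, 77, 91, 96, 106, 113, 125, 137, 146, 160, 165]

Fragment lengths:
  [0,9): 9 bp
  [9,19): 10 bp
  [19,32): 13 bp
  [32,47): 15 bp
  [47,49): 2 bp
  [49,54): 5 bp
  [54,65): 11 bp
  [65,77): 12 bp
  [77,91): 14 bp
  [91,96): 5 bp
  [96,106): 10 bp
  [106,113): 7 bp
  [113,125): 12 bp
  [125,137): 12 bp
  [137,146): 9 bp
  [146,160): 14 bp
  [160,165): 5 bp
  [165,181): 16 bp

[2,5,5,5,7,9,9,10,10,11,12,12,12,13,14,14,15,16]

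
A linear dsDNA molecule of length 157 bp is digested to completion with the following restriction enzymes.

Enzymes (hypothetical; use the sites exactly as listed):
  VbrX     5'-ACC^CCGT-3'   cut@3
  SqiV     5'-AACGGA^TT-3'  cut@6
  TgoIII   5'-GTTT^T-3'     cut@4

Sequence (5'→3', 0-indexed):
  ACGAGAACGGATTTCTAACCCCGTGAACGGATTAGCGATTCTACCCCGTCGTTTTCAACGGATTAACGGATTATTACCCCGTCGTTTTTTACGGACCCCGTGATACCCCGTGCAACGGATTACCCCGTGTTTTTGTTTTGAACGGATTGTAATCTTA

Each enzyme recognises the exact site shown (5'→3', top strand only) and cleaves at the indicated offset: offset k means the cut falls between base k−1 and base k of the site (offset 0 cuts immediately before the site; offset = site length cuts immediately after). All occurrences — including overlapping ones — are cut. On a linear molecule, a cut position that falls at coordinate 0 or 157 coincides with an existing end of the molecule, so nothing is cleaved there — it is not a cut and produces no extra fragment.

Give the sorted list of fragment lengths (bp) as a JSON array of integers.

Site scan:
  VbrX ACCCCGT/3: at [17, 42, 75, 94, 104, 121] ⇒ [20, 45, 78, 97, 107, 124]
  SqiV AACGGATT/6: at [5, 25, 56, 64, 113, 140] ⇒ [11, 31, 62, 70, 119, 146]
  TgoIII GTTTT/4: at [50, 83, 128, 134] ⇒ [54, 87, 132, 138]

All cut coordinates (distinct, sorted): [11, 20, 31, 45, 54, 62, 70, 78, 87, 97, 107, 119, 124, 132, 138, 146]

Fragments:
  [0,11): 11 bp
  [11,20): 9 bp
  [20,31): 11 bp
  [31,45): 14 bp
  [45,54): 9 bp
  [54,62): 8 bp
  [62,70): 8 bp
  [70,78): 8 bp
  [78,87): 9 bp
  [87,97): 10 bp
  [97,107): 10 bp
  [107,119): 12 bp
  [119,124): 5 bp
  [124,132): 8 bp
  [132,138): 6 bp
  [138,146): 8 bp
  [146,157): 11 bp

[5,6,8,8,8,8,8,9,9,9,10,10,11,11,11,12,14]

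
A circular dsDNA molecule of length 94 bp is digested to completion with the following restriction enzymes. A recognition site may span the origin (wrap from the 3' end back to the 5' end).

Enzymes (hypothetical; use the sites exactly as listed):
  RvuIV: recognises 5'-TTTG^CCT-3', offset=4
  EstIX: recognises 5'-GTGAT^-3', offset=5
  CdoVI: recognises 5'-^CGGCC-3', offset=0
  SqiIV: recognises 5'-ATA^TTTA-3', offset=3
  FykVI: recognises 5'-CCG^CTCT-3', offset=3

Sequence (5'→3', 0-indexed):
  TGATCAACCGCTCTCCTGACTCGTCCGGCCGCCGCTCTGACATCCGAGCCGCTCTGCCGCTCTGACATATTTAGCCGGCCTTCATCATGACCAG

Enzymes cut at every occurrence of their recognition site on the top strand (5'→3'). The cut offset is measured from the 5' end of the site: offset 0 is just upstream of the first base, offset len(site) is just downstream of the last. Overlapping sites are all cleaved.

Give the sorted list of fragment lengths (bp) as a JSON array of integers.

[6,6,8,9,10,15,17,23]

Scan for sites:
  RvuIV (TTTGCCT, off=4): no sites
  EstIX GTGAT/5: at [93] ⇒ [4]
  CdoVI CGGCC/0: at [25, 75] ⇒ [25, 75]
  SqiIV ATATTTA/3: at [66] ⇒ [69]
  FykVI CCGCTCT/3: at [7, 31, 48, 56] ⇒ [10, 34, 51, 59]

All cut coordinates (distinct, sorted): [4, 10, 25, 34, 51, 59, 69, 75]

Fragments:
  4→10: 6 bp
  10→25: 15 bp
  25→34: 9 bp
  34→51: 17 bp
  51→59: 8 bp
  59→69: 10 bp
  69→75: 6 bp
  75→4 (wrap): 94-75+4 = 23 bp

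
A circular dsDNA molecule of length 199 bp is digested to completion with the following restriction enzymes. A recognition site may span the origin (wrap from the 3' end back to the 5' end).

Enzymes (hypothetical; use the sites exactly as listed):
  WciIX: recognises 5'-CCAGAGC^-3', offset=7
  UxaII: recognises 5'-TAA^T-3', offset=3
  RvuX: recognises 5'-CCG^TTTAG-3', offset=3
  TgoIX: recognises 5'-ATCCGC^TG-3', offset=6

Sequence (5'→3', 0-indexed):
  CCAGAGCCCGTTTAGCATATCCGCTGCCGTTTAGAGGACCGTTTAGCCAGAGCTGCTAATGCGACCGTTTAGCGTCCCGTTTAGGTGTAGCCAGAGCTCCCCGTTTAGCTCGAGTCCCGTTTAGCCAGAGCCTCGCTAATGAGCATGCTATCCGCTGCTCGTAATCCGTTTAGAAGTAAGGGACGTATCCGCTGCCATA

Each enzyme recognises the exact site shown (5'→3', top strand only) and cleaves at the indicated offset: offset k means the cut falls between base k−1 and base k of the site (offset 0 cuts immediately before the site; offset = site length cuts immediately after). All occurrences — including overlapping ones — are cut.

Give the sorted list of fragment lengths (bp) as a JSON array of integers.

[3,4,5,6,6,8,8,9,12,12,12,12,14,14,16,16,18,24]

Per-enzyme occurrences:
  WciIX CCAGAGC/7: at [0, 46, 90, 124] ⇒ [7, 53, 97, 131]
  UxaII TAAT/3: at [56, 136, 161] ⇒ [59, 139, 164]
  RvuX CCGTTTAG/3: at [7, 26, 38, 64, 76, 100, 116, 165] ⇒ [10, 29, 41, 67, 79, 103, 119, 168]
  TgoIX ATCCGCTG/6: at [18, 149, 186] ⇒ [24, 155, 192]

Pooled cuts: [7, 10, 24, 29, 41, 53, 59, 67, 79, 97, 103, 119, 131, 139, 155, 164, 168, 192]

Fragment lengths:
  7→10: 3 bp
  10→24: 14 bp
  24→29: 5 bp
  29→41: 12 bp
  41→53: 12 bp
  53→59: 6 bp
  59→67: 8 bp
  67→79: 12 bp
  79→97: 18 bp
  97→103: 6 bp
  103→119: 16 bp
  119→131: 12 bp
  131→139: 8 bp
  139→155: 16 bp
  155→164: 9 bp
  164→168: 4 bp
  168→192: 24 bp
  192→7 (wrap): 199-192+7 = 14 bp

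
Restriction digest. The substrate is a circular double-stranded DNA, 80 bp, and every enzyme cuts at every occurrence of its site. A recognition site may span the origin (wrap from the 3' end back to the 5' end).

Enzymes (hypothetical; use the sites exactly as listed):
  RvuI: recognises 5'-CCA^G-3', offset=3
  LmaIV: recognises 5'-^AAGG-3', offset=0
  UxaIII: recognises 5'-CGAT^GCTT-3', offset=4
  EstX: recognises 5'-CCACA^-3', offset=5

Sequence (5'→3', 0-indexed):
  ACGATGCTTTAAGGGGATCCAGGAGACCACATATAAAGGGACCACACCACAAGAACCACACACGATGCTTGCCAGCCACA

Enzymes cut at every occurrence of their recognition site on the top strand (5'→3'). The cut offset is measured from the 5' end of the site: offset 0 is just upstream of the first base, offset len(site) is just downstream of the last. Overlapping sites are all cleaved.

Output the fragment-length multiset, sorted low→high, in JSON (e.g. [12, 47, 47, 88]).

[4,5,5,5,6,6,8,9,10,11,11]

Site scan:
  RvuI CCAG/3: at [18, 71] ⇒ [21, 74]
  LmaIV AAGG/0: at [10, 35] ⇒ [10, 35]
  UxaIII CGATGCTT/4: at [1, 62] ⇒ [5, 66]
  EstX CCACA/5: at [26, 41, 46, 55, 75] ⇒ [0, 31, 46, 51, 60]

All cut coordinates (distinct, sorted): [0, 5, 10, 21, 31, 35, 46, 51, 60, 66, 74]

Fragments:
  0→5: 5 bp
  5→10: 5 bp
  10→21: 11 bp
  21→31: 10 bp
  31→35: 4 bp
  35→46: 11 bp
  46→51: 5 bp
  51→60: 9 bp
  60→66: 6 bp
  66→74: 8 bp
  74→0 (wrap): 80-74+0 = 6 bp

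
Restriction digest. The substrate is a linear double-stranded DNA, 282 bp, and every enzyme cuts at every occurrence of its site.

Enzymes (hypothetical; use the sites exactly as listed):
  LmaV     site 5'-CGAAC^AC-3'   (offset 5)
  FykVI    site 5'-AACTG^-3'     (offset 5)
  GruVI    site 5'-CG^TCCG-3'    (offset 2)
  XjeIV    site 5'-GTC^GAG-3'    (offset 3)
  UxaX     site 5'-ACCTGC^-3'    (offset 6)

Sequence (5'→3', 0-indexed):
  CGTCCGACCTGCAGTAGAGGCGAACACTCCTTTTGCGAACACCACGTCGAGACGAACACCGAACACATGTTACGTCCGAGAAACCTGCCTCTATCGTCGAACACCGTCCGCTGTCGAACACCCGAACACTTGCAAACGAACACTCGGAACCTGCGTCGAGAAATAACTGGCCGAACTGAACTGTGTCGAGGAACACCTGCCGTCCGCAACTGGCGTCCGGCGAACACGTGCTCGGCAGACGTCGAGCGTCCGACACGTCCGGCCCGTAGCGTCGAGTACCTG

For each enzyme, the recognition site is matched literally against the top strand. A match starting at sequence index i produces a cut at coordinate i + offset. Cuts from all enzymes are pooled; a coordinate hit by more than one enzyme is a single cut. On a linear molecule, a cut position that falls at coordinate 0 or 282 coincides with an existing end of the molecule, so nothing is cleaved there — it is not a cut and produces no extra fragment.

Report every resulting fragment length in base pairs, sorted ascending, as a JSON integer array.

Scan for sites:
  LmaV (CGAACAC, off=5): starts [20, 35, 52, 59, 97, 114, 122, 136, 220] → cuts [25, 40, 57, 64, 102, 119, 127, 141, 225]
  FykVI (AACTG, off=5): starts [164, 173, 178, 207] → cuts [169, 178, 183, 212]
  GruVI (CGTCCG, off=2): starts [0, 72, 104, 200, 213, 246, 255] → cuts [2, 74, 106, 202, 215, 248, 257]
  XjeIV (GTCGAG, off=3): starts [45, 154, 184, 240, 270] → cuts [48, 157, 187, 243, 273]
  UxaX (ACCTGC, off=6): starts [6, 82, 148, 194] → cuts [12, 88, 154, 200]

All cut coordinates (distinct, sorted): [2, 12, 25, 40, 48, 57, 64, 74, 88, 102, 106, 119, 127, 141, 154, 157, 169, 178, 183, 187, 200, 202, 212, 215, 225, 243, 248, 257, 273]

Fragments:
  [0,2): 2 bp
  [2,12): 10 bp
  [12,25): 13 bp
  [25,40): 15 bp
  [40,48): 8 bp
  [48,57): 9 bp
  [57,64): 7 bp
  [64,74): 10 bp
  [74,88): 14 bp
  [88,102): 14 bp
  [102,106): 4 bp
  [106,119): 13 bp
  [119,127): 8 bp
  [127,141): 14 bp
  [141,154): 13 bp
  [154,157): 3 bp
  [157,169): 12 bp
  [169,178): 9 bp
  [178,183): 5 bp
  [183,187): 4 bp
  [187,200): 13 bp
  [200,202): 2 bp
  [202,212): 10 bp
  [212,215): 3 bp
  [215,225): 10 bp
  [225,243): 18 bp
  [243,248): 5 bp
  [248,257): 9 bp
  [257,273): 16 bp
  [273,282): 9 bp

[2,2,3,3,4,4,5,5,7,8,8,9,9,9,9,10,10,10,10,12,13,13,13,13,14,14,14,15,16,18]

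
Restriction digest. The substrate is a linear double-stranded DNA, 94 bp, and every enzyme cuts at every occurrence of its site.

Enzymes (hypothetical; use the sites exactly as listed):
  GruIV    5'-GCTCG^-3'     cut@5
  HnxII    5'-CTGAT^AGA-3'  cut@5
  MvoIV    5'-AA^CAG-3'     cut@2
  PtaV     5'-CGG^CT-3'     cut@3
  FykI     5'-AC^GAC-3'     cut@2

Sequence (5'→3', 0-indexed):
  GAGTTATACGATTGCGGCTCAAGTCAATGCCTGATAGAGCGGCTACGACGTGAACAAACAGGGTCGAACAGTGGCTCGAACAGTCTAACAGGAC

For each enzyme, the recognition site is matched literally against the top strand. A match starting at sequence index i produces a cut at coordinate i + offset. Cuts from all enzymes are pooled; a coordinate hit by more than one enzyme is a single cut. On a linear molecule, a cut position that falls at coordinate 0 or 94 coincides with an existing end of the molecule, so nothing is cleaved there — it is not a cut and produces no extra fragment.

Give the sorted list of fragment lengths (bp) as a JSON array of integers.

Per-enzyme occurrences:
  GruIV GCTCG/5: at [73] ⇒ [78]
  HnxII CTGATAGA/5: at [30] ⇒ [35]
  MvoIV AACAG/2: at [56, 66, 78, 86] ⇒ [58, 68, 80, 88]
  PtaV CGGCT/3: at [14, 39] ⇒ [17, 42]
  FykI ACGAC/2: at [44] ⇒ [46]

All cut coordinates (distinct, sorted): [17, 35, 42, 46, 58, 68, 78, 80, 88]

Fragments:
  [0,17): 17 bp
  [17,35): 18 bp
  [35,42): 7 bp
  [42,46): 4 bp
  [46,58): 12 bp
  [58,68): 10 bp
  [68,78): 10 bp
  [78,80): 2 bp
  [80,88): 8 bp
  [88,94): 6 bp

[2,4,6,7,8,10,10,12,17,18]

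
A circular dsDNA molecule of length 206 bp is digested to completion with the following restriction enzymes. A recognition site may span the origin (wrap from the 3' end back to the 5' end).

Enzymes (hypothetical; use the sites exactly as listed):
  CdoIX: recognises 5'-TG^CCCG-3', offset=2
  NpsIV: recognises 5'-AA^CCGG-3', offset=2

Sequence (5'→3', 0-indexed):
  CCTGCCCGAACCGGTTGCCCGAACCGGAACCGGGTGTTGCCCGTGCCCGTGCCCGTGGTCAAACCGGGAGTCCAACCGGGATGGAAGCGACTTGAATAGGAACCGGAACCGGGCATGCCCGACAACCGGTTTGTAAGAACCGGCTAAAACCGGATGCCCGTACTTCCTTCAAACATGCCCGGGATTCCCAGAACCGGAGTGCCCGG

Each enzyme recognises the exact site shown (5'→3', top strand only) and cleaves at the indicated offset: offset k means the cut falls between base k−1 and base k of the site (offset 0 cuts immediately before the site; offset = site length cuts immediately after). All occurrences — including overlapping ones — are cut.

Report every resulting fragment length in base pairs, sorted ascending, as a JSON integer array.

[6,6,6,6,6,6,7,7,8,8,9,9,10,10,12,12,14,16,21,27]

Site scan:
  CdoIX (TGCCCG, off=2): starts [2, 15, 37, 43, 49, 115, 154, 175, 199] → cuts [4, 17, 39, 45, 51, 117, 156, 177, 201]
  NpsIV (AACCGG, off=2): starts [8, 21, 27, 61, 73, 100, 106, 123, 137, 147, 191] → cuts [10, 23, 29, 63, 75, 102, 108, 125, 139, 149, 193]

All cut coordinates (distinct, sorted): [4, 10, 17, 23, 29, 39, 45, 51, 63, 75, 102, 108, 117, 125, 139, 149, 156, 177, 193, 201]

Fragments:
  4→10: 6 bp
  10→17: 7 bp
  17→23: 6 bp
  23→29: 6 bp
  29→39: 10 bp
  39→45: 6 bp
  45→51: 6 bp
  51→63: 12 bp
  63→75: 12 bp
  75→102: 27 bp
  102→108: 6 bp
  108→117: 9 bp
  117→125: 8 bp
  125→139: 14 bp
  139→149: 10 bp
  149→156: 7 bp
  156→177: 21 bp
  177→193: 16 bp
  193→201: 8 bp
  201→4 (wrap): 206-201+4 = 9 bp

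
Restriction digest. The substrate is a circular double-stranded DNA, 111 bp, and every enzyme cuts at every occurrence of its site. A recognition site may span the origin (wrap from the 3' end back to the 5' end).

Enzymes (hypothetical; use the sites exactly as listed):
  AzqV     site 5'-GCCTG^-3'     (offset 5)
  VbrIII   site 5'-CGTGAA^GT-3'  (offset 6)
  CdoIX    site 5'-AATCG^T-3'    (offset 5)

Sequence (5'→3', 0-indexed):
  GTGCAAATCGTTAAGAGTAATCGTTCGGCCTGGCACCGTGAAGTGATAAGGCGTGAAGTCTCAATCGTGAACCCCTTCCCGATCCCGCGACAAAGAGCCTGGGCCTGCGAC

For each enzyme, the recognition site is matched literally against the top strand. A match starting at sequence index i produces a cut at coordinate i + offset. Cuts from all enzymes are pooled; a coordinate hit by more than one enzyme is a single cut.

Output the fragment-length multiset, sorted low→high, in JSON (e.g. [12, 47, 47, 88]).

[6,9,10,10,13,14,15,34]

Per-enzyme occurrences:
  AzqV (GCCTG, off=5): starts [27, 96, 102] → cuts [32, 101, 107]
  VbrIII (CGTGAAGT, off=6): starts [36, 51] → cuts [42, 57]
  CdoIX (AATCGT, off=5): starts [5, 18, 62] → cuts [10, 23, 67]

Pooled cuts: [10, 23, 32, 42, 57, 67, 101, 107]

Fragment lengths:
  10→23: 13 bp
  23→32: 9 bp
  32→42: 10 bp
  42→57: 15 bp
  57→67: 10 bp
  67→101: 34 bp
  101→107: 6 bp
  107→10 (wrap): 111-107+10 = 14 bp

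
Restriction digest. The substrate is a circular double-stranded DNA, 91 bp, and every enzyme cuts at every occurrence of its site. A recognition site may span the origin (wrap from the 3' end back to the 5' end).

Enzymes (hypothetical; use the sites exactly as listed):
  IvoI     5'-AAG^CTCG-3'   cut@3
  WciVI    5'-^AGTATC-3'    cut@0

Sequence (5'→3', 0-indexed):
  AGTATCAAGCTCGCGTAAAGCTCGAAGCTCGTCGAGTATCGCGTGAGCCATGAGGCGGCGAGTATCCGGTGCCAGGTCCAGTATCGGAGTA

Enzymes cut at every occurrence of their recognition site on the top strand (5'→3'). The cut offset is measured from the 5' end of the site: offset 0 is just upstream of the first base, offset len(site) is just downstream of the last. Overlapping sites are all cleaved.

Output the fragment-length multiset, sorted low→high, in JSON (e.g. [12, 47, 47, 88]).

[7,7,9,11,12,19,26]

Per-enzyme occurrences:
  IvoI (AAGCTCG, off=3): starts [6, 17, 24] → cuts [9, 20, 27]
  WciVI (AGTATC, off=0): starts [0, 34, 60, 79] → cuts [0, 34, 60, 79]

Pooled cuts: [0, 9, 20, 27, 34, 60, 79]

Fragment lengths:
  0→9: 9 bp
  9→20: 11 bp
  20→27: 7 bp
  27→34: 7 bp
  34→60: 26 bp
  60→79: 19 bp
  79→0 (wrap): 91-79+0 = 12 bp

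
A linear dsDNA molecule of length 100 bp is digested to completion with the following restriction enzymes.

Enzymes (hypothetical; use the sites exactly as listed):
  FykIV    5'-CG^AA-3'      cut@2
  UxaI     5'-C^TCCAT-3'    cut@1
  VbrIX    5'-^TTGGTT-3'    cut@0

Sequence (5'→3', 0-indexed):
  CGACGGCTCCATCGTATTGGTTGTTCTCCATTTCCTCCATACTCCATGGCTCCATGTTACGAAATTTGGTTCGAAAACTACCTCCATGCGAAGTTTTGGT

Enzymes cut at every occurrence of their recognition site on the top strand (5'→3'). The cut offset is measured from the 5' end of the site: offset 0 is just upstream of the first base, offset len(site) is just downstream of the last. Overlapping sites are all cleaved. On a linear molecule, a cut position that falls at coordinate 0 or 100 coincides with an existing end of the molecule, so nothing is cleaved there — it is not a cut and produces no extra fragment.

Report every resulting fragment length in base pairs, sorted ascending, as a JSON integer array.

[4,7,7,8,8,8,9,9,9,10,10,11]

Scan for sites:
  FykIV (CGAA, off=2): starts [59, 71, 88] → cuts [61, 73, 90]
  UxaI (CTCCAT, off=1): starts [6, 25, 34, 41, 49, 81] → cuts [7, 26, 35, 42, 50, 82]
  VbrIX (TTGGTT, off=0): starts [16, 65] → cuts [16, 65]

All cut coordinates (distinct, sorted): [7, 16, 26, 35, 42, 50, 61, 65, 73, 82, 90]

Fragment lengths:
  [0,7): 7 bp
  [7,16): 9 bp
  [16,26): 10 bp
  [26,35): 9 bp
  [35,42): 7 bp
  [42,50): 8 bp
  [50,61): 11 bp
  [61,65): 4 bp
  [65,73): 8 bp
  [73,82): 9 bp
  [82,90): 8 bp
  [90,100): 10 bp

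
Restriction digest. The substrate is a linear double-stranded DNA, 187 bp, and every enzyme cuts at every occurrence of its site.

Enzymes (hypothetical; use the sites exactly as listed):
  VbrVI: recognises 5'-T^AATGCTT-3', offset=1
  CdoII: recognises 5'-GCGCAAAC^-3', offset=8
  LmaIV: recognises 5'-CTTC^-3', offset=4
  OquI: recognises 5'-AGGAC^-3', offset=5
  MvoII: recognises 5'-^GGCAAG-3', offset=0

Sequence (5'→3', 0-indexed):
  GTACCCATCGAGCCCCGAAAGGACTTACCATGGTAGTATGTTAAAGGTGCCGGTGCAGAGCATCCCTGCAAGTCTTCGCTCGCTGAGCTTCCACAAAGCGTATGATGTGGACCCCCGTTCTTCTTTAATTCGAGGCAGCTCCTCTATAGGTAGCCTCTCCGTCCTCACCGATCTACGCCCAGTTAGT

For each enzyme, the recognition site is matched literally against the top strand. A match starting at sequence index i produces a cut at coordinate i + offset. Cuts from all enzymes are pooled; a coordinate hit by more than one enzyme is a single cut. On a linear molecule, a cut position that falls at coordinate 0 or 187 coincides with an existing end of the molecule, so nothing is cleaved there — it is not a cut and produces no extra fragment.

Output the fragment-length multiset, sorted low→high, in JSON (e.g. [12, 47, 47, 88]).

[14,24,32,53,64]

Site scan:
  VbrVI (TAATGCTT, off=1): no sites
  CdoII (GCGCAAAC, off=8): no sites
  LmaIV CTTC/4: at [73, 87, 119] ⇒ [77, 91, 123]
  OquI AGGAC/5: at [19] ⇒ [24]
  MvoII (GGCAAG, off=0): no sites

Pooled cuts: [24, 77, 91, 123]

Fragment lengths:
  [0,24): 24 bp
  [24,77): 53 bp
  [77,91): 14 bp
  [91,123): 32 bp
  [123,187): 64 bp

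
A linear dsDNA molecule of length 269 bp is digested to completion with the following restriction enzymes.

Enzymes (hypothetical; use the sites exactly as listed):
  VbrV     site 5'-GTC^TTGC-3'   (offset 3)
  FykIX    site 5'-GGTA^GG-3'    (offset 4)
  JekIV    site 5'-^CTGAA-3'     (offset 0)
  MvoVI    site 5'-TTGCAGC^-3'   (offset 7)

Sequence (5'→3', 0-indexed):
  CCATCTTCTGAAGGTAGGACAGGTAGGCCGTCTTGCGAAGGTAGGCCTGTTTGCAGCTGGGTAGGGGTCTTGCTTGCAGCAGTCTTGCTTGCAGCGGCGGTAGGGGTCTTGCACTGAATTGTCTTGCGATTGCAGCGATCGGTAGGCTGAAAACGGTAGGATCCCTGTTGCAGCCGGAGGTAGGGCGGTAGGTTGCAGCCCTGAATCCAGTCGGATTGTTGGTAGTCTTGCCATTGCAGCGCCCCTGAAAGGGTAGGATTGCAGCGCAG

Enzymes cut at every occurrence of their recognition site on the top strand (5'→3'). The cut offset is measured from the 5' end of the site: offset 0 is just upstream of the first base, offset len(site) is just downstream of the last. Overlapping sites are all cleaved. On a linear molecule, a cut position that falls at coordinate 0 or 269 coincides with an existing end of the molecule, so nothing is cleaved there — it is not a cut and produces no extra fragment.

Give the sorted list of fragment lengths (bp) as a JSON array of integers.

[1,2,4,4,4,5,6,6,6,7,7,7,8,8,8,9,9,9,10,10,11,11,11,11,12,13,13,14,16,27]

Site scan:
  VbrV GTCTTGC/3: at [29, 66, 81, 105, 120, 224] ⇒ [32, 69, 84, 108, 123, 227]
  FykIX GGTAGG/4: at [12, 21, 39, 59, 98, 140, 154, 178, 186, 251] ⇒ [16, 25, 43, 63, 102, 144, 158, 182, 190, 255]
  JekIV CTGAA/0: at [7, 113, 146, 200, 244] ⇒ [7, 113, 146, 200, 244]
  MvoVI TTGCAGC/7: at [50, 73, 88, 129, 167, 192, 233, 258] ⇒ [57, 80, 95, 136, 174, 199, 240, 265]

Pooled cuts: [7, 16, 25, 32, 43, 57, 63, 69, 80, 84, 95, 102, 108, 113, 123, 136, 144, 146, 158, 174, 182, 190, 199, 200, 227, 240, 244, 255, 265]

Fragment lengths:
  [0,7): 7 bp
  [7,16): 9 bp
  [16,25): 9 bp
  [25,32): 7 bp
  [32,43): 11 bp
  [43,57): 14 bp
  [57,63): 6 bp
  [63,69): 6 bp
  [69,80): 11 bp
  [80,84): 4 bp
  [84,95): 11 bp
  [95,102): 7 bp
  [102,108): 6 bp
  [108,113): 5 bp
  [113,123): 10 bp
  [123,136): 13 bp
  [136,144): 8 bp
  [144,146): 2 bp
  [146,158): 12 bp
  [158,174): 16 bp
  [174,182): 8 bp
  [182,190): 8 bp
  [190,199): 9 bp
  [199,200): 1 bp
  [200,227): 27 bp
  [227,240): 13 bp
  [240,244): 4 bp
  [244,255): 11 bp
  [255,265): 10 bp
  [265,269): 4 bp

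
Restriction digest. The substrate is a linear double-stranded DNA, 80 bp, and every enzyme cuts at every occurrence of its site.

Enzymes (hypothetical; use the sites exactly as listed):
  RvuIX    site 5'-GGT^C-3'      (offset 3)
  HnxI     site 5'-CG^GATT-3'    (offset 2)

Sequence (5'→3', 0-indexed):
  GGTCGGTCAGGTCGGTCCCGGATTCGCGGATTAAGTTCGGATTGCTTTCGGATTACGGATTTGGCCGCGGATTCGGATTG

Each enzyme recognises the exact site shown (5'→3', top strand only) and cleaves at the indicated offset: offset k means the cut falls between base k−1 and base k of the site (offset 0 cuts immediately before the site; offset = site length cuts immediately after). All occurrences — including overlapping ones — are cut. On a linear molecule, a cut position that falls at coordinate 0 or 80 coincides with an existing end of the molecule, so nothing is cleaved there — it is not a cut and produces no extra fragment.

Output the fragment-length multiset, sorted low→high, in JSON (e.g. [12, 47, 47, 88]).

[3,4,4,4,5,5,6,7,8,11,11,12]

Site scan:
  RvuIX GGTC/3: at [0, 4, 9, 13] ⇒ [3, 7, 12, 16]
  HnxI CGGATT/2: at [18, 26, 37, 48, 55, 67, 73] ⇒ [20, 28, 39, 50, 57, 69, 75]

All cut coordinates (distinct, sorted): [3, 7, 12, 16, 20, 28, 39, 50, 57, 69, 75]

Fragments:
  [0,3): 3 bp
  [3,7): 4 bp
  [7,12): 5 bp
  [12,16): 4 bp
  [16,20): 4 bp
  [20,28): 8 bp
  [28,39): 11 bp
  [39,50): 11 bp
  [50,57): 7 bp
  [57,69): 12 bp
  [69,75): 6 bp
  [75,80): 5 bp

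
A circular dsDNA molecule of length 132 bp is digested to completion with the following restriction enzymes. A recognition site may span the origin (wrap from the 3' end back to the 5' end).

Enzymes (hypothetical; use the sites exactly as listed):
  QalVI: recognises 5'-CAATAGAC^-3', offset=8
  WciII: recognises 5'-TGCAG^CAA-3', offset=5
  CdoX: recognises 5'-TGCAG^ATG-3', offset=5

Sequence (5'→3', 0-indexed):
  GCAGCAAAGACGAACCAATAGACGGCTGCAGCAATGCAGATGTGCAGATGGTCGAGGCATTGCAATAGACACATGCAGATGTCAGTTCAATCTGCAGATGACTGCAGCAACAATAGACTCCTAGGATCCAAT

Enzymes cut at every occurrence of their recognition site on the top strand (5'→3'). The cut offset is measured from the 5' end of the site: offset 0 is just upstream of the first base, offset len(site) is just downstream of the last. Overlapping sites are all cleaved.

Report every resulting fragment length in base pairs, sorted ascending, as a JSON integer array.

[8,8,8,8,10,11,18,19,19,23]

Scan for sites:
  QalVI CAATAGAC/8: at [15, 62, 110] ⇒ [23, 70, 118]
  WciII TGCAGCAA/5: at [26, 102, 131] ⇒ [4, 31, 107]
  CdoX TGCAGATG/5: at [34, 42, 73, 92] ⇒ [39, 47, 78, 97]

Pooled cuts: [4, 23, 31, 39, 47, 70, 78, 97, 107, 118]

Fragment lengths:
  4→23: 19 bp
  23→31: 8 bp
  31→39: 8 bp
  39→47: 8 bp
  47→70: 23 bp
  70→78: 8 bp
  78→97: 19 bp
  97→107: 10 bp
  107→118: 11 bp
  118→4 (wrap): 132-118+4 = 18 bp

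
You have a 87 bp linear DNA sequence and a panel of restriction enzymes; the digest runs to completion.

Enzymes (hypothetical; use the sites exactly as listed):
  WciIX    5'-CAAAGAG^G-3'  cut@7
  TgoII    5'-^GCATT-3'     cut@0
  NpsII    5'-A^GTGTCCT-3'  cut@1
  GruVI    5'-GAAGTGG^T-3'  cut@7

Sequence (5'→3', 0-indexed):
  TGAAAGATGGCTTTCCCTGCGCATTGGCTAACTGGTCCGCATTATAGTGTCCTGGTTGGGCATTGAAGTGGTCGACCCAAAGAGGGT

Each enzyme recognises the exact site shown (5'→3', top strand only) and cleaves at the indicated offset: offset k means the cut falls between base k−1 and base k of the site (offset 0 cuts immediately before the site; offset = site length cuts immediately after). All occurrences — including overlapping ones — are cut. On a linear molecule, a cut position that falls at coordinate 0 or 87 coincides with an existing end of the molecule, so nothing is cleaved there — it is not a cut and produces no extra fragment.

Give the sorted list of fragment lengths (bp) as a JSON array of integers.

[3,8,12,13,13,18,20]

Scan for sites:
  WciIX CAAAGAGG/7: at [77] ⇒ [84]
  TgoII GCATT/0: at [20, 38, 59] ⇒ [20, 38, 59]
  NpsII AGTGTCCT/1: at [45] ⇒ [46]
  GruVI GAAGTGGT/7: at [64] ⇒ [71]

Pooled cuts: [20, 38, 46, 59, 71, 84]

Fragments:
  [0,20): 20 bp
  [20,38): 18 bp
  [38,46): 8 bp
  [46,59): 13 bp
  [59,71): 12 bp
  [71,84): 13 bp
  [84,87): 3 bp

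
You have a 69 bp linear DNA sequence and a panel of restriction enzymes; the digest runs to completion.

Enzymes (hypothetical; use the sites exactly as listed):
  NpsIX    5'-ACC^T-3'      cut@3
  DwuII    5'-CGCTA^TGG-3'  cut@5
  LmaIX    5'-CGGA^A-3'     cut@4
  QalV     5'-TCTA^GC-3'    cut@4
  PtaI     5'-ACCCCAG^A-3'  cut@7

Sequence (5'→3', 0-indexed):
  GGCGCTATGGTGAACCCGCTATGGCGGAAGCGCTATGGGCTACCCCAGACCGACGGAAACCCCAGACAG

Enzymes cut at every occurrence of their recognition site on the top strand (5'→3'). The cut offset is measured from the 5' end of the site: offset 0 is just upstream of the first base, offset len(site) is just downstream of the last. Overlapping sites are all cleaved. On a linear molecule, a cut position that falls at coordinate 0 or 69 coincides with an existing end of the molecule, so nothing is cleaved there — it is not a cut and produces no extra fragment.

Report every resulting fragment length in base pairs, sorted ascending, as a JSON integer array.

[4,7,7,7,8,9,13,14]

Scan for sites:
  NpsIX (ACCT, off=3): no sites
  DwuII CGCTATGG/5: at [2, 16, 30] ⇒ [7, 21, 35]
  LmaIX CGGAA/4: at [24, 53] ⇒ [28, 57]
  QalV (TCTAGC, off=4): no sites
  PtaI ACCCCAGA/7: at [41, 58] ⇒ [48, 65]

Pooled cuts: [7, 21, 28, 35, 48, 57, 65]

Fragment lengths:
  [0,7): 7 bp
  [7,21): 14 bp
  [21,28): 7 bp
  [28,35): 7 bp
  [35,48): 13 bp
  [48,57): 9 bp
  [57,65): 8 bp
  [65,69): 4 bp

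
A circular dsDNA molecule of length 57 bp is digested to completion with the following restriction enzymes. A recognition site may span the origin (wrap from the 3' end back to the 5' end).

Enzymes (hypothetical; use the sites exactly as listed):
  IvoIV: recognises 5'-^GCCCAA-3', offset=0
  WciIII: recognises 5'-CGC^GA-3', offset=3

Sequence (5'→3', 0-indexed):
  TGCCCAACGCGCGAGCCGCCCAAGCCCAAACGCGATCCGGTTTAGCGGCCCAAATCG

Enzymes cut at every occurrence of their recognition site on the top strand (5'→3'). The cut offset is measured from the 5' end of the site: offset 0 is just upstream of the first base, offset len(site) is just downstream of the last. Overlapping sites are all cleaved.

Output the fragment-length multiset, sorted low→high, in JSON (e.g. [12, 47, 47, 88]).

Scan for sites:
  IvoIV (GCCCAA, off=0): starts [1, 17, 23, 47] → cuts [1, 17, 23, 47]
  WciIII (CGCGA, off=3): starts [9, 30] → cuts [12, 33]

All cut coordinates (distinct, sorted): [1, 12, 17, 23, 33, 47]

Fragments:
  1→12: 11 bp
  12→17: 5 bp
  17→23: 6 bp
  23→33: 10 bp
  33→47: 14 bp
  47→1 (wrap): 57-47+1 = 11 bp

[5,6,10,11,11,14]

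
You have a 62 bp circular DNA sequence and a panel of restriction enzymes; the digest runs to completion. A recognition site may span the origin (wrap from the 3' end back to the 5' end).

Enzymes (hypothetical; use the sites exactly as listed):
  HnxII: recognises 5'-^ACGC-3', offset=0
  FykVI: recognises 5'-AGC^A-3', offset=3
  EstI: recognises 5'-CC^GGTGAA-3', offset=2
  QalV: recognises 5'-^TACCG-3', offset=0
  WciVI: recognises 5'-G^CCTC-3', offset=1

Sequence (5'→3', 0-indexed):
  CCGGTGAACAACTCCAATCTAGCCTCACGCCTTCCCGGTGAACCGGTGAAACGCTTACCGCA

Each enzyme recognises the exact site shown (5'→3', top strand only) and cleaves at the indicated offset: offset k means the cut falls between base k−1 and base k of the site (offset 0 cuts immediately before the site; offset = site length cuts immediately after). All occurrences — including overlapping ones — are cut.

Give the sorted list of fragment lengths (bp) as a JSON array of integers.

[4,5,6,8,9,10,20]

Per-enzyme occurrences:
  HnxII (ACGC, off=0): starts [26, 50] → cuts [26, 50]
  FykVI (AGCA, off=3): no sites
  EstI (CCGGTGAA, off=2): starts [0, 34, 42] → cuts [2, 36, 44]
  QalV (TACCG, off=0): starts [55] → cuts [55]
  WciVI (GCCTC, off=1): starts [21] → cuts [22]

All cut coordinates (distinct, sorted): [2, 22, 26, 36, 44, 50, 55]

Fragments:
  2→22: 20 bp
  22→26: 4 bp
  26→36: 10 bp
  36→44: 8 bp
  44→50: 6 bp
  50→55: 5 bp
  55→2 (wrap): 62-55+2 = 9 bp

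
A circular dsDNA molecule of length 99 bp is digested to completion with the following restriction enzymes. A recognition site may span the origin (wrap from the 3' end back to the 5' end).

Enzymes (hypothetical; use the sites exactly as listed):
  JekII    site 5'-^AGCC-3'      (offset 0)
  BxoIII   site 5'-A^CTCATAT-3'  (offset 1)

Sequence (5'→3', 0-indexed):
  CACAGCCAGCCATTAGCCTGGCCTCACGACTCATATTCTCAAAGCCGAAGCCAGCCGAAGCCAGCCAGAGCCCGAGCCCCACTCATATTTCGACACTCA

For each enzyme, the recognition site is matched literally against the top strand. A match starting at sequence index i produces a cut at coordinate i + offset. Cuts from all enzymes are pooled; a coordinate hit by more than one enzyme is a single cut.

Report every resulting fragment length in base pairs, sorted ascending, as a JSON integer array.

[4,4,4,6,6,6,6,7,7,13,15,21]

Site scan:
  JekII (AGCC, off=0): starts [3, 7, 14, 42, 48, 52, 58, 62, 68, 74] → cuts [3, 7, 14, 42, 48, 52, 58, 62, 68, 74]
  BxoIII (ACTCATAT, off=1): starts [28, 80] → cuts [29, 81]

All cut coordinates (distinct, sorted): [3, 7, 14, 29, 42, 48, 52, 58, 62, 68, 74, 81]

Fragments:
  3→7: 4 bp
  7→14: 7 bp
  14→29: 15 bp
  29→42: 13 bp
  42→48: 6 bp
  48→52: 4 bp
  52→58: 6 bp
  58→62: 4 bp
  62→68: 6 bp
  68→74: 6 bp
  74→81: 7 bp
  81→3 (wrap): 99-81+3 = 21 bp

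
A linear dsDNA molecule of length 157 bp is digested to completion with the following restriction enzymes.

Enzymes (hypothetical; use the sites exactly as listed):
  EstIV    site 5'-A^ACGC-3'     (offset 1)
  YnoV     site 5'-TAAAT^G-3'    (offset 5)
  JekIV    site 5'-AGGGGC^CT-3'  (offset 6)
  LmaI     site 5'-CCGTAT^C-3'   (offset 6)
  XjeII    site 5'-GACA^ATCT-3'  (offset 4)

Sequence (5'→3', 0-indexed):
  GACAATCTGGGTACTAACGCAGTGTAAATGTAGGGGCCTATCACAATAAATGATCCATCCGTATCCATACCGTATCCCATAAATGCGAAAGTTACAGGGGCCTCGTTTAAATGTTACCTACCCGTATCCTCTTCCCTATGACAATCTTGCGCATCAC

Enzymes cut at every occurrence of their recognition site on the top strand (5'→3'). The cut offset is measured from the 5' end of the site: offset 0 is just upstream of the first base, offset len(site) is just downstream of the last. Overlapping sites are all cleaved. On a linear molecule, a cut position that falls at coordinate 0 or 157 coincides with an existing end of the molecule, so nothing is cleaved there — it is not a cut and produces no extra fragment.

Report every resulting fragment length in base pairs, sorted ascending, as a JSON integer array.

Per-enzyme occurrences:
  EstIV (AACGC, off=1): starts [15] → cuts [16]
  YnoV (TAAATG, off=5): starts [24, 46, 79, 107] → cuts [29, 51, 84, 112]
  JekIV (AGGGGCCT, off=6): starts [31, 95] → cuts [37, 101]
  LmaI (CCGTATC, off=6): starts [58, 69, 121] → cuts [64, 75, 127]
  XjeII (GACAATCT, off=4): starts [0, 139] → cuts [4, 143]

Pooled cuts: [4, 16, 29, 37, 51, 64, 75, 84, 101, 112, 127, 143]

Fragment lengths:
  [0,4): 4 bp
  [4,16): 12 bp
  [16,29): 13 bp
  [29,37): 8 bp
  [37,51): 14 bp
  [51,64): 13 bp
  [64,75): 11 bp
  [75,84): 9 bp
  [84,101): 17 bp
  [101,112): 11 bp
  [112,127): 15 bp
  [127,143): 16 bp
  [143,157): 14 bp

[4,8,9,11,11,12,13,13,14,14,15,16,17]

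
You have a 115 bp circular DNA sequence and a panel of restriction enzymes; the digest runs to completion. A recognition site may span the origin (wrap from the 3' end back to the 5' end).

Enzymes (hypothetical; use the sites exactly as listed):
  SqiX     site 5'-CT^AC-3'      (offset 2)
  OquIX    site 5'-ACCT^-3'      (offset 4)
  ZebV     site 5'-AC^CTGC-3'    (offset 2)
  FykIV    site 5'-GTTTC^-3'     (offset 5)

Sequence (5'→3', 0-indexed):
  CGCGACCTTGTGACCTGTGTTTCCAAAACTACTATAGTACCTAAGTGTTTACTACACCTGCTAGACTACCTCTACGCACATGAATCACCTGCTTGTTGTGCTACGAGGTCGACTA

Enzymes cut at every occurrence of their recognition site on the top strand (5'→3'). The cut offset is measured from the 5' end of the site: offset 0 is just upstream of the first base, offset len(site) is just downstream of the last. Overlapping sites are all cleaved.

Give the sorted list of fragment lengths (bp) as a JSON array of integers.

[2,2,2,4,4,7,7,8,8,9,11,12,12,12,15]

Per-enzyme occurrences:
  SqiX CTAC/2: at [28, 51, 65, 71, 100, 112] ⇒ [30, 53, 67, 73, 102, 114]
  OquIX ACCT/4: at [4, 12, 38, 55, 67, 86] ⇒ [8, 16, 42, 59, 71, 90]
  ZebV ACCTGC/2: at [55, 86] ⇒ [57, 88]
  FykIV GTTTC/5: at [18] ⇒ [23]

Pooled cuts: [8, 16, 23, 30, 42, 53, 57, 59, 67, 71, 73, 88, 90, 102, 114]

Fragment lengths:
  8→16: 8 bp
  16→23: 7 bp
  23→30: 7 bp
  30→42: 12 bp
  42→53: 11 bp
  53→57: 4 bp
  57→59: 2 bp
  59→67: 8 bp
  67→71: 4 bp
  71→73: 2 bp
  73→88: 15 bp
  88→90: 2 bp
  90→102: 12 bp
  102→114: 12 bp
  114→8 (wrap): 115-114+8 = 9 bp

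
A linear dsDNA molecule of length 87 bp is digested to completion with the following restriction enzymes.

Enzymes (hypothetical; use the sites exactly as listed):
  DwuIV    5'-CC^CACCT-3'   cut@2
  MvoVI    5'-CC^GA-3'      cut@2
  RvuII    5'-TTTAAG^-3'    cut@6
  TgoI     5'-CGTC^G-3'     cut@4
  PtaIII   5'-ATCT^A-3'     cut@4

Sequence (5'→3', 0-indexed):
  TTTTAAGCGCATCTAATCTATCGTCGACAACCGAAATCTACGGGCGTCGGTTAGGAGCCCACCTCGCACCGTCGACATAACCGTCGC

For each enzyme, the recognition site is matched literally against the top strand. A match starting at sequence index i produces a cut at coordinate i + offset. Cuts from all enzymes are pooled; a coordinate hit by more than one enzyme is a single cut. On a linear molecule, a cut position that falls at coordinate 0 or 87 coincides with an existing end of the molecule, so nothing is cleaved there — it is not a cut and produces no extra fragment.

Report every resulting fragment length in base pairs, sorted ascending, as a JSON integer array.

[2,5,6,7,7,7,7,9,11,12,14]

Site scan:
  DwuIV CCCACCT/2: at [57] ⇒ [59]
  MvoVI CCGA/2: at [30] ⇒ [32]
  RvuII TTTAAG/6: at [1] ⇒ [7]
  TgoI CGTCG/4: at [21, 44, 69, 81] ⇒ [25, 48, 73, 85]
  PtaIII ATCTA/4: at [10, 15, 35] ⇒ [14, 19, 39]

Pooled cuts: [7, 14, 19, 25, 32, 39, 48, 59, 73, 85]

Fragments:
  [0,7): 7 bp
  [7,14): 7 bp
  [14,19): 5 bp
  [19,25): 6 bp
  [25,32): 7 bp
  [32,39): 7 bp
  [39,48): 9 bp
  [48,59): 11 bp
  [59,73): 14 bp
  [73,85): 12 bp
  [85,87): 2 bp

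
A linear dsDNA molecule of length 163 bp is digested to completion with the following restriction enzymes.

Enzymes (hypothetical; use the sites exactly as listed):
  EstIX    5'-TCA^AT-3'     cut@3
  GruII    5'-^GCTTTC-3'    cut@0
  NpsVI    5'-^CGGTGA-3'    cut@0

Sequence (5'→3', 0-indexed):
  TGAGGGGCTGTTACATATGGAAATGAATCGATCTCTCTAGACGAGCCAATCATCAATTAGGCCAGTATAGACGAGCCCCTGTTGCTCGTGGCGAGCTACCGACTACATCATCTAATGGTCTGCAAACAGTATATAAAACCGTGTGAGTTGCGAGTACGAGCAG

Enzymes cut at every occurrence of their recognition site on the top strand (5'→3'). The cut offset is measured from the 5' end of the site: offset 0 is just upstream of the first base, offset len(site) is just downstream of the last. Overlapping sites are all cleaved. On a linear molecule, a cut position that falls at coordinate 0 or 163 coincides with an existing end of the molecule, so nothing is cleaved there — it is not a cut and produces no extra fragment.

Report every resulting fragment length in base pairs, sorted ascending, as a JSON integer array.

Scan for sites:
  EstIX TCAAT/3: at [52] ⇒ [55]
  GruII (GCTTTC, off=0): no sites
  NpsVI (CGGTGA, off=0): no sites

All cut coordinates (distinct, sorted): [55]

Fragments:
  [0,55): 55 bp
  [55,163): 108 bp

[55,108]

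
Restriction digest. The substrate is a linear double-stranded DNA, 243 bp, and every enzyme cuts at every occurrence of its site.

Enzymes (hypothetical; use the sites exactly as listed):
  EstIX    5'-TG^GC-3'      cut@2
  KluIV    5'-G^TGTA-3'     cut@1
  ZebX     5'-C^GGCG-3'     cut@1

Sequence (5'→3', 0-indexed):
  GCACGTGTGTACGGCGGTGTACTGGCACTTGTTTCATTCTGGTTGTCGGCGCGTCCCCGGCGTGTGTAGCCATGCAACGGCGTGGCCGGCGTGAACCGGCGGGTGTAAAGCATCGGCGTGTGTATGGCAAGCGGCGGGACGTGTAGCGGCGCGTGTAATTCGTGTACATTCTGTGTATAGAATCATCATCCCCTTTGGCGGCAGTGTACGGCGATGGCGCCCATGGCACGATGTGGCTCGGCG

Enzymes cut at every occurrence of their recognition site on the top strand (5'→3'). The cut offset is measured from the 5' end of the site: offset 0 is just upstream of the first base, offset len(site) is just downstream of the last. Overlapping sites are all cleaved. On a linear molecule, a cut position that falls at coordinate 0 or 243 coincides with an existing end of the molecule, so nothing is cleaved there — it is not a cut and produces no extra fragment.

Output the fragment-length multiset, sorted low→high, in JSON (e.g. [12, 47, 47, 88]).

Site scan:
  EstIX (TGGC, off=2): starts [22, 82, 124, 195, 214, 223, 233] → cuts [24, 84, 126, 197, 216, 225, 235]
  KluIV (GTGTA, off=1): starts [6, 16, 63, 102, 119, 140, 152, 161, 172, 203] → cuts [7, 17, 64, 103, 120, 141, 153, 162, 173, 204]
  ZebX (CGGCG, off=1): starts [11, 46, 57, 77, 86, 96, 113, 131, 146, 208, 238] → cuts [12, 47, 58, 78, 87, 97, 114, 132, 147, 209, 239]

All cut coordinates (distinct, sorted): [7, 12, 17, 24, 47, 58, 64, 78, 84, 87, 97, 103, 114, 120, 126, 132, 141, 147, 153, 162, 173, 197, 204, 209, 216, 225, 235, 239]

Fragment lengths:
  [0,7): 7 bp
  [7,12): 5 bp
  [12,17): 5 bp
  [17,24): 7 bp
  [24,47): 23 bp
  [47,58): 11 bp
  [58,64): 6 bp
  [64,78): 14 bp
  [78,84): 6 bp
  [84,87): 3 bp
  [87,97): 10 bp
  [97,103): 6 bp
  [103,114): 11 bp
  [114,120): 6 bp
  [120,126): 6 bp
  [126,132): 6 bp
  [132,141): 9 bp
  [141,147): 6 bp
  [147,153): 6 bp
  [153,162): 9 bp
  [162,173): 11 bp
  [173,197): 24 bp
  [197,204): 7 bp
  [204,209): 5 bp
  [209,216): 7 bp
  [216,225): 9 bp
  [225,235): 10 bp
  [235,239): 4 bp
  [239,243): 4 bp

[3,4,4,5,5,5,6,6,6,6,6,6,6,6,7,7,7,7,9,9,9,10,10,11,11,11,14,23,24]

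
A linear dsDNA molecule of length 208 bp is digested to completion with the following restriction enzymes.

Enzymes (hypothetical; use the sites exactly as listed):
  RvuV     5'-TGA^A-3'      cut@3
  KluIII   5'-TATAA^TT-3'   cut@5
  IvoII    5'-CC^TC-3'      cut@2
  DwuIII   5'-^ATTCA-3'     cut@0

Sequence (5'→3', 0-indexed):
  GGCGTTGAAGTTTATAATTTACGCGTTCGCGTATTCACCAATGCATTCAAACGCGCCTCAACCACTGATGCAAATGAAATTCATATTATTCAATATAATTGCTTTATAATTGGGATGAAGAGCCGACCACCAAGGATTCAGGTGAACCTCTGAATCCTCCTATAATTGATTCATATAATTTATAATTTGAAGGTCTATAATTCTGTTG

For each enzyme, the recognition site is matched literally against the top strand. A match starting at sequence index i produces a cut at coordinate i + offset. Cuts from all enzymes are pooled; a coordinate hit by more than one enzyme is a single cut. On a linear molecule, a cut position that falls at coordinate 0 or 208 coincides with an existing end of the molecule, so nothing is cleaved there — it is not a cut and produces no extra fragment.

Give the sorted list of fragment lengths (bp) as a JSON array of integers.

[1,3,3,4,5,5,7,8,8,8,9,9,9,10,10,10,11,11,12,13,15,17,20]

Per-enzyme occurrences:
  RvuV (TGAA, off=3): starts [5, 74, 115, 142, 150, 187] → cuts [8, 77, 118, 145, 153, 190]
  KluIII (TATAATT, off=5): starts [12, 93, 104, 160, 173, 180, 195] → cuts [17, 98, 109, 165, 178, 185, 200]
  IvoII (CCTC, off=2): starts [55, 146, 155] → cuts [57, 148, 157]
  DwuIII (ATTCA, off=0): starts [32, 44, 78, 87, 135, 168] → cuts [32, 44, 78, 87, 135, 168]

All cut coordinates (distinct, sorted): [8, 17, 32, 44, 57, 77, 78, 87, 98, 109, 118, 135, 145, 148, 153, 157, 165, 168, 178, 185, 190, 200]

Fragments:
  [0,8): 8 bp
  [8,17): 9 bp
  [17,32): 15 bp
  [32,44): 12 bp
  [44,57): 13 bp
  [57,77): 20 bp
  [77,78): 1 bp
  [78,87): 9 bp
  [87,98): 11 bp
  [98,109): 11 bp
  [109,118): 9 bp
  [118,135): 17 bp
  [135,145): 10 bp
  [145,148): 3 bp
  [148,153): 5 bp
  [153,157): 4 bp
  [157,165): 8 bp
  [165,168): 3 bp
  [168,178): 10 bp
  [178,185): 7 bp
  [185,190): 5 bp
  [190,200): 10 bp
  [200,208): 8 bp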